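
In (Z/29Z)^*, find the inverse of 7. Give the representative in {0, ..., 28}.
Apply the extended Euclidean algorithm to (29, 7), tracking rows (r, s, t) with s·29 + t·7 = r. Each division r_prev = q·r_cur + r_new produces the new row as (previous row) − q·(current row):
  row A: (29, 1, 0)   [1·29 + 0·7 = 29]
  row B: (7, 0, 1)   [0·29 + 1·7 = 7]
  29 = 4·7 + 1   → row C = row A − 4·row B = (1, 1, −4)   [check: 1·29 − 4·7 = 1]
  7 = 7·1 + 0   → remainder 0, stop. gcd = 1 (last nonzero row C).
The gcd is 1, so 7 is invertible mod 29. The last nonzero row gives 1·29 − 4·7 = 1, so t = −4. So 7^(−1) ≡ −4 ≡ 25 (mod 29). Verify: 7 · 25 = 175 ≡ 1 (mod 29). ✓

Final answer: 7^(−1) ≡ 25 (mod 29)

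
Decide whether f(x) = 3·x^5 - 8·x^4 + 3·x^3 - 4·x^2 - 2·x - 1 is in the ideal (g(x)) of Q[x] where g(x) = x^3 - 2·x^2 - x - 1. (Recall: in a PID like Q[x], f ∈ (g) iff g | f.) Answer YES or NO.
NO

In Q[x] the ideal (g) consists of all multiples of g, so f ∈ (g) iff g | f, i.e. iff the remainder of f on division by g is 0. Divide f by g (g is monic, so eliminate the leading term of the running remainder at each step):
  leading term 3·x^5: subtract (3·x^2)·g(x) = 3·x^5 - 6·x^4 - 3·x^3 - 3·x^2, leaving -2·x^4 + 6·x^3 - x^2 - 2·x - 1
  leading term -2·x^4: subtract (-2·x)·g(x) = -2·x^4 + 4·x^3 + 2·x^2 + 2·x, leaving 2·x^3 - 3·x^2 - 4·x - 1
  leading term 2·x^3: subtract (2)·g(x) = 2·x^3 - 4·x^2 - 2·x - 2, leaving x^2 - 2·x + 1
The remainder r(x) = x^2 - 2·x + 1 ≠ 0 (and deg r < deg g), so g ∤ f, i.e. f ∉ (g).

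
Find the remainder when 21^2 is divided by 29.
6

Use repeated squaring. Binary(2) = 10. Walk through the bits of the exponent 2 left-to-right: at each bit after the leading one, square the running value, then multiply by 21 if the bit is 1 (always reducing mod 29):
  bit 1 = 1 (leading): start with 21.
  bit 2 = 0: square 21^2 = 441 ≡ 6 (mod 29).
Final value: 21^2 ≡ 6 (mod 29).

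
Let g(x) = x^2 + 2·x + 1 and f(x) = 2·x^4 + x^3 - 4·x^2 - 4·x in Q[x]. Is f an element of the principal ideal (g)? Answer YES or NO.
NO

In Q[x] the ideal (g) consists of all multiples of g, so f ∈ (g) iff g | f, i.e. iff the remainder of f on division by g is 0. Divide f by g (g is monic, so eliminate the leading term of the running remainder at each step):
  leading term 2·x^4: subtract (2·x^2)·g(x) = 2·x^4 + 4·x^3 + 2·x^2, leaving -3·x^3 - 6·x^2 - 4·x
  leading term -3·x^3: subtract (-3·x)·g(x) = -3·x^3 - 6·x^2 - 3·x, leaving -x
The remainder r(x) = -x ≠ 0 (and deg r < deg g), so g ∤ f, i.e. f ∉ (g).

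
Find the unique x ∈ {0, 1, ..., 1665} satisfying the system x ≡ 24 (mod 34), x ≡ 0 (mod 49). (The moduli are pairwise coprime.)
The moduli 34, 49 are pairwise coprime, so by the CRT there is a unique solution mod 34·49 = 1666.
Solve by successive substitution. Start with x ≡ 24 (mod 34).
  Combine with x ≡ 0 (mod 49): write x = 24 + 34·t and require 24 + 34·t ≡ 0 (mod 49), i.e. 34·t ≡ 0 − 24 ≡ 25 (mod 49). Since 34^(−1) ≡ 13 (mod 49), t ≡ 13·25 ≡ 31 (mod 49). So x ≡ 24 + 34·31 = 1078 (mod 1666).
Unique solution in [0, 1666): x = 1078.

Final answer: x ≡ 1078 (mod 1666); the representative in [0, 1666) is 1078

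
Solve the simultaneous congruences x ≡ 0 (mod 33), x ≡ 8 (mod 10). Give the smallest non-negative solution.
The moduli 33, 10 are pairwise coprime, so by the CRT there is a unique solution mod 33·10 = 330.
Solve by successive substitution. Start with x ≡ 0 (mod 33).
  Combine with x ≡ 8 (mod 10): write x = 33·t and require 33·t ≡ 8 (mod 10). Since 33^(−1) ≡ 7 (mod 10) (33 ≡ 3 (mod 10)), t ≡ 7·8 ≡ 6 (mod 10). So x ≡ 33·6 = 198 (mod 330).
Unique solution in [0, 330): x = 198.

Final answer: x ≡ 198 (mod 330); the representative in [0, 330) is 198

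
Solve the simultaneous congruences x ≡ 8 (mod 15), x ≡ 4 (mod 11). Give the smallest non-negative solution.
The moduli 15, 11 are pairwise coprime, so by the CRT there is a unique solution mod 15·11 = 165.
Solve by successive substitution. Start with x ≡ 8 (mod 15).
  Combine with x ≡ 4 (mod 11): write x = 8 + 15·t and require 8 + 15·t ≡ 4 (mod 11), i.e. 15·t ≡ 4 − 8 ≡ 7 (mod 11). Since 15^(−1) ≡ 3 (mod 11) (15 ≡ 4 (mod 11)), t ≡ 3·7 ≡ 10 (mod 11). So x ≡ 8 + 15·10 = 158 (mod 165).
Unique solution in [0, 165): x = 158.

Final answer: x ≡ 158 (mod 165); the representative in [0, 165) is 158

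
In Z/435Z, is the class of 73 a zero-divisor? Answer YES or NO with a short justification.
NO

gcd(73, 435) = 1, so 73 is a unit in Z/435Z (it has a multiplicative inverse). A unit cannot be a zero-divisor: if 73·b ≡ 0 then multiplying both sides by 73^(−1) gives b ≡ 0. So 73 is not a zero-divisor.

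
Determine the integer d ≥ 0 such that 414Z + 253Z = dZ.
In the PID Z, (a, b) is generated by gcd(a, b). Compute gcd(414, 253) with the extended Euclidean algorithm, tracking rows (r, s, t) with s·414 + t·253 = r:
  row A: (414, 1, 0)   [1·414 + 0·253 = 414]
  row B: (253, 0, 1)   [0·414 + 1·253 = 253]
  414 = 1·253 + 161   → row C = row A − 1·row B = (161, 1, −1)   [check: 1·414 − 1·253 = 161]
  253 = 1·161 + 92   → row D = row B − 1·row C = (92, −1, 2)   [check: −1·414 + 2·253 = 92]
  161 = 1·92 + 69   → row E = row C − 1·row D = (69, 2, −3)   [check: 2·414 − 3·253 = 69]
  92 = 1·69 + 23   → row F = row D − 1·row E = (23, −3, 5)   [check: −3·414 + 5·253 = 23]
  69 = 3·23 + 0   → remainder 0, stop. gcd = 23 (last nonzero row F).
So gcd(414, 253) = 23, with Bézout identity −3·414 + 5·253 = 23. Containment (⊇): the Bézout identity exhibits 23 as an element of (414, 253), giving (23) ⊆ (414, 253). Containment (⊆): since 23 | 414 and 23 | 253 (414 = 23·18, 253 = 23·11), every Z-linear combination of 414 and 253 is divisible by 23, so (414, 253) ⊆ (23). Therefore (414, 253) = (23), d = 23.

Final answer: (414, 253) = (23); d = 23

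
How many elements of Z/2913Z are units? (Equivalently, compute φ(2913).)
An element a ∈ Z/2913Z is a unit iff gcd(a, 2913) = 1, so the number of units is φ(2913). φ is multiplicative, with φ(p^e) = p^e − p^(e−1). Factorise 2913 = 3 · 971. Then
  φ(2913) = (3 − 1) · (971 − 1) = 2 · 970 = 1940.

Final answer: Z/2913Z has φ(2913) = 1940 units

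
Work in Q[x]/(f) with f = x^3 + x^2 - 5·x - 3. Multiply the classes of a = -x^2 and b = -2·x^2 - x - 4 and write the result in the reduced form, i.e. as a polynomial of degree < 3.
a · b ≡ 15·x^2 + x - 3 (mod f(x))

First multiply in Q[x] without reducing: a · b = 2·x^4 + x^3 + 4·x^2. Now divide by f(x) = x^3 + x^2 - 5·x - 3, eliminating the leading term at each step:
  leading term 2·x^4: subtract (2·x)·f(x) = 2·x^4 + 2·x^3 - 10·x^2 - 6·x, leaving -x^3 + 14·x^2 + 6·x
  leading term -x^3: subtract (-1)·f(x) = -x^3 - x^2 + 5·x + 3, leaving 15·x^2 + x - 3
The degree is now < 3, so this is the remainder. Hence a · b ≡ 15·x^2 + x - 3 in Q[x]/(f).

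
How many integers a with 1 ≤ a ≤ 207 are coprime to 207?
The number of a ∈ {1, ..., 207} with gcd(a, 207) = 1 is by definition Euler's totient φ(207). φ is multiplicative, with φ(p^e) = p^e − p^(e−1). Factorise 207 = 3^2 · 23. Then
  φ(207) = (3^2 − 3^1) · (23 − 1) = 6 · 22 = 132.
So there are 132 such integers.

Final answer: 132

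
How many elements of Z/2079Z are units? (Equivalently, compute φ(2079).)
Z/2079Z has φ(2079) = 1080 units

An element a ∈ Z/2079Z is a unit iff gcd(a, 2079) = 1, so the number of units is φ(2079). φ is multiplicative, with φ(p^e) = p^e − p^(e−1). Factorise 2079 = 3^3 · 7 · 11. Then
  φ(2079) = (3^3 − 3^2) · (7 − 1) · (11 − 1) = 18 · 6 · 10 = 1080.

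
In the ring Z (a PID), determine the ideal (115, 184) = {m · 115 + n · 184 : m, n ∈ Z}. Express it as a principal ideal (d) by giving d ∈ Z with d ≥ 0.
(115, 184) = (23); d = 23

In the PID Z, (a, b) is generated by gcd(a, b). Compute gcd(184, 115) with the extended Euclidean algorithm, tracking rows (r, s, t) with s·184 + t·115 = r:
  row A: (184, 1, 0)   [1·184 + 0·115 = 184]
  row B: (115, 0, 1)   [0·184 + 1·115 = 115]
  184 = 1·115 + 69   → row C = row A − 1·row B = (69, 1, −1)   [check: 1·184 − 1·115 = 69]
  115 = 1·69 + 46   → row D = row B − 1·row C = (46, −1, 2)   [check: −1·184 + 2·115 = 46]
  69 = 1·46 + 23   → row E = row C − 1·row D = (23, 2, −3)   [check: 2·184 − 3·115 = 23]
  46 = 2·23 + 0   → remainder 0, stop. gcd = 23 (last nonzero row E).
So gcd(115, 184) = 23, with Bézout identity 2·184 − 3·115 = 23. Containment (⊇): the Bézout identity exhibits 23 as an element of (115, 184), giving (23) ⊆ (115, 184). Containment (⊆): since 23 | 115 and 23 | 184 (115 = 23·5, 184 = 23·8), every Z-linear combination of 115 and 184 is divisible by 23, so (115, 184) ⊆ (23). Therefore (115, 184) = (23), d = 23.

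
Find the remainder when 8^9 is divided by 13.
Use repeated squaring. Binary(9) = 1001. Walk through the bits of the exponent 9 left-to-right: at each bit after the leading one, square the running value, then multiply by 8 if the bit is 1 (always reducing mod 13):
  bit 1 = 1 (leading): start with 8.
  bit 2 = 0: square 8^2 = 64 ≡ 12 (mod 13).
  bit 3 = 0: square 12^2 = 144 ≡ 1 (mod 13).
  bit 4 = 1: square 1^2 = 1; bit is 1, so multiply 1·8 = 8 (mod 13).
Final value: 8^9 ≡ 8 (mod 13).

Final answer: 8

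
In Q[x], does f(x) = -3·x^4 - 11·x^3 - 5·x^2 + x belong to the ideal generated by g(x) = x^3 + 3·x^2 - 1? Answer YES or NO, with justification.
NO

In Q[x] the ideal (g) consists of all multiples of g, so f ∈ (g) iff g | f, i.e. iff the remainder of f on division by g is 0. Divide f by g (g is monic, so eliminate the leading term of the running remainder at each step):
  leading term -3·x^4: subtract (-3·x)·g(x) = -3·x^4 - 9·x^3 + 3·x, leaving -2·x^3 - 5·x^2 - 2·x
  leading term -2·x^3: subtract (-2)·g(x) = -2·x^3 - 6·x^2 + 2, leaving x^2 - 2·x - 2
The remainder r(x) = x^2 - 2·x - 2 ≠ 0 (and deg r < deg g), so g ∤ f, i.e. f ∉ (g).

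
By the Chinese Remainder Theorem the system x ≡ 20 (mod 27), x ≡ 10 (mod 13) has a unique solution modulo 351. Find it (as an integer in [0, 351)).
x ≡ 101 (mod 351); the representative in [0, 351) is 101

The moduli 27, 13 are pairwise coprime, so by the CRT there is a unique solution mod 27·13 = 351.
Solve by successive substitution. Start with x ≡ 20 (mod 27).
  Combine with x ≡ 10 (mod 13): write x = 20 + 27·t and require 20 + 27·t ≡ 10 (mod 13), i.e. 27·t ≡ 10 − 20 ≡ 3 (mod 13). Since 27^(−1) ≡ 1 (mod 13) (27 ≡ 1 (mod 13)), t ≡ 1·3 ≡ 3 (mod 13). So x ≡ 20 + 27·3 = 101 (mod 351).
Unique solution in [0, 351): x = 101.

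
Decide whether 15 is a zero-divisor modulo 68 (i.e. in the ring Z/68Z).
gcd(15, 68) = 1, so 15 is a unit in Z/68Z (it has a multiplicative inverse). A unit cannot be a zero-divisor: if 15·b ≡ 0 then multiplying both sides by 15^(−1) gives b ≡ 0. So 15 is not a zero-divisor.

Final answer: NO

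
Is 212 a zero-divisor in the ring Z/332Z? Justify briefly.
gcd(212, 332) = 4 > 1, so 212 is not a unit in Z/332Z. In Z/nZ every nonzero non-unit is a zero-divisor: explicitly, take b = 332/gcd = 83 ≠ 0 (mod 332); then 212·83 = 17596 = 53·332, i.e. 212·83 ≡ 0 (mod 332). So 212 is a zero-divisor.

Final answer: YES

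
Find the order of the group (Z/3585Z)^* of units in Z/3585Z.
(Z/3585Z)^* consists of the classes a with gcd(a, 3585) = 1, so its order is φ(3585). φ is multiplicative, with φ(p^e) = p^e − p^(e−1). Factorise 3585 = 3 · 5 · 239. Then
  φ(3585) = (3 − 1) · (5 − 1) · (239 − 1) = 2 · 4 · 238 = 1904.
Thus |(Z/3585Z)^*| = 1904.

Final answer: |(Z/3585Z)^*| = 1904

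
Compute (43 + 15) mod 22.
Reduce the summands first: 43 ≡ 21 (mod 22), so 43 + 15 ≡ 21 + 15 (mod 22). 21 + 15 = 36; 36 = 1·22 + 14, so (43 + 15) mod 22 = 14.

Final answer: 14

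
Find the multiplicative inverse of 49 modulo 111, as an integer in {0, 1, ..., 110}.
49^(−1) ≡ 34 (mod 111)

Apply the extended Euclidean algorithm to (111, 49), tracking rows (r, s, t) with s·111 + t·49 = r. Each division r_prev = q·r_cur + r_new produces the new row as (previous row) − q·(current row):
  row A: (111, 1, 0)   [1·111 + 0·49 = 111]
  row B: (49, 0, 1)   [0·111 + 1·49 = 49]
  111 = 2·49 + 13   → row C = row A − 2·row B = (13, 1, −2)   [check: 1·111 − 2·49 = 13]
  49 = 3·13 + 10   → row D = row B − 3·row C = (10, −3, 7)   [check: −3·111 + 7·49 = 10]
  13 = 1·10 + 3   → row E = row C − 1·row D = (3, 4, −9)   [check: 4·111 − 9·49 = 3]
  10 = 3·3 + 1   → row F = row D − 3·row E = (1, −15, 34)   [check: −15·111 + 34·49 = 1]
  3 = 3·1 + 0   → remainder 0, stop. gcd = 1 (last nonzero row F).
The gcd is 1, so 49 is invertible mod 111. The last nonzero row gives −15·111 + 34·49 = 1, so t = 34. So 49^(−1) ≡ 34 (mod 111). Verify: 49 · 34 = 1666 ≡ 1 (mod 111). ✓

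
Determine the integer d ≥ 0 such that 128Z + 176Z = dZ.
(128, 176) = (16); d = 16

In the PID Z, (a, b) is generated by gcd(a, b). Compute gcd(176, 128) with the extended Euclidean algorithm, tracking rows (r, s, t) with s·176 + t·128 = r:
  row A: (176, 1, 0)   [1·176 + 0·128 = 176]
  row B: (128, 0, 1)   [0·176 + 1·128 = 128]
  176 = 1·128 + 48   → row C = row A − 1·row B = (48, 1, −1)   [check: 1·176 − 1·128 = 48]
  128 = 2·48 + 32   → row D = row B − 2·row C = (32, −2, 3)   [check: −2·176 + 3·128 = 32]
  48 = 1·32 + 16   → row E = row C − 1·row D = (16, 3, −4)   [check: 3·176 − 4·128 = 16]
  32 = 2·16 + 0   → remainder 0, stop. gcd = 16 (last nonzero row E).
So gcd(128, 176) = 16, with Bézout identity 3·176 − 4·128 = 16. Containment (⊇): the Bézout identity exhibits 16 as an element of (128, 176), giving (16) ⊆ (128, 176). Containment (⊆): since 16 | 128 and 16 | 176 (128 = 16·8, 176 = 16·11), every Z-linear combination of 128 and 176 is divisible by 16, so (128, 176) ⊆ (16). Therefore (128, 176) = (16), d = 16.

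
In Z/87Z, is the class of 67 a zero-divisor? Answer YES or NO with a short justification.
gcd(67, 87) = 1, so 67 is a unit in Z/87Z (it has a multiplicative inverse). A unit cannot be a zero-divisor: if 67·b ≡ 0 then multiplying both sides by 67^(−1) gives b ≡ 0. So 67 is not a zero-divisor.

Final answer: NO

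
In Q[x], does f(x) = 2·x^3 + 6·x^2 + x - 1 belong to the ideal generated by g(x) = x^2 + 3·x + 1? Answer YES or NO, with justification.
In Q[x] the ideal (g) consists of all multiples of g, so f ∈ (g) iff g | f, i.e. iff the remainder of f on division by g is 0. Divide f by g (g is monic, so eliminate the leading term of the running remainder at each step):
  leading term 2·x^3: subtract (2·x)·g(x) = 2·x^3 + 6·x^2 + 2·x, leaving -x - 1
The remainder r(x) = -x - 1 ≠ 0 (and deg r < deg g), so g ∤ f, i.e. f ∉ (g).

Final answer: NO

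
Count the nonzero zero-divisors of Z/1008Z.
Z/1008Z has 719 nonzero zero-divisors

In Z/1008Z each nonzero element is either a unit (gcd with 1008 is 1) or a zero-divisor (gcd > 1). The number of units is φ(1008): factorise 1008 = 2^4 · 3^2 · 7, so φ(1008) = (2^4 − 2^3) · (3^2 − 3^1) · (7 − 1) = 8 · 6 · 6 = 288. The nonzero elements number 1008 − 1 = 1007. Hence the nonzero zero-divisors number 1007 − 288 = 719.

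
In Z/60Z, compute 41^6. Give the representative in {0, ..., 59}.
Use repeated squaring. Binary(6) = 110. Walk through the bits of the exponent 6 left-to-right: at each bit after the leading one, square the running value, then multiply by 41 if the bit is 1 (always reducing mod 60):
  bit 1 = 1 (leading): start with 41.
  bit 2 = 1: square 41^2 = 1681 ≡ 1; bit is 1, so multiply 1·41 = 41 (mod 60).
  bit 3 = 0: square 41^2 = 1681 ≡ 1 (mod 60).
Final value: 41^6 ≡ 1 (mod 60).

Final answer: 1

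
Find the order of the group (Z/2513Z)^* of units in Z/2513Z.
|(Z/2513Z)^*| = 2148

(Z/2513Z)^* consists of the classes a with gcd(a, 2513) = 1, so its order is φ(2513). φ is multiplicative, with φ(p^e) = p^e − p^(e−1). Factorise 2513 = 7 · 359. Then
  φ(2513) = (7 − 1) · (359 − 1) = 6 · 358 = 2148.
Thus |(Z/2513Z)^*| = 2148.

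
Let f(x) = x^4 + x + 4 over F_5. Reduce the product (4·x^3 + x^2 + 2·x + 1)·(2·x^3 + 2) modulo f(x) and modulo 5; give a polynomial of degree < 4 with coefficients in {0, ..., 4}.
Multiply as integer polynomials: a · b = 8·x^6 + 2·x^5 + 4·x^4 + 10·x^3 + 2·x^2 + 4·x + 2. Reducing coefficients mod 5: a · b ≡ 3·x^6 + 2·x^5 + 4·x^4 + 2·x^2 + 4·x + 2. Now divide by f(x) = x^4 + x + 4 in F_5[x], eliminating the leading term at each step:
  leading term 3·x^6: subtract (3·x^2)·f(x) = 3·x^6 + 3·x^3 + 2·x^2, leaving 2·x^5 + 4·x^4 + 2·x^3 + 4·x + 2 (coefficients mod 5)
  leading term 2·x^5: subtract (2·x)·f(x) = 2·x^5 + 2·x^2 + 3·x, leaving 4·x^4 + 2·x^3 + 3·x^2 + x + 2 (coefficients mod 5)
  leading term 4·x^4: subtract (4)·f(x) = 4·x^4 + 4·x + 1, leaving 2·x^3 + 3·x^2 + 2·x + 1 (coefficients mod 5)
The degree is now < 4, so this is the remainder. Hence a · b ≡ 2·x^3 + 3·x^2 + 2·x + 1 in F_5[x]/(f).

Final answer: a · b ≡ 2·x^3 + 3·x^2 + 2·x + 1 (mod f(x))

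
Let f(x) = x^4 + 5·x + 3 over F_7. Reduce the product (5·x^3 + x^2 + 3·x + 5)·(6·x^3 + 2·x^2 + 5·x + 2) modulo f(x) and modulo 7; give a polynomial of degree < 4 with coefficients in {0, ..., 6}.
Multiply as integer polynomials: a · b = 30·x^6 + 16·x^5 + 45·x^4 + 51·x^3 + 27·x^2 + 31·x + 10. Reducing coefficients mod 7: a · b ≡ 2·x^6 + 2·x^5 + 3·x^4 + 2·x^3 + 6·x^2 + 3·x + 3. Now divide by f(x) = x^4 + 5·x + 3 in F_7[x], eliminating the leading term at each step:
  leading term 2·x^6: subtract (2·x^2)·f(x) = 2·x^6 + 3·x^3 + 6·x^2, leaving 2·x^5 + 3·x^4 + 6·x^3 + 3·x + 3 (coefficients mod 7)
  leading term 2·x^5: subtract (2·x)·f(x) = 2·x^5 + 3·x^2 + 6·x, leaving 3·x^4 + 6·x^3 + 4·x^2 + 4·x + 3 (coefficients mod 7)
  leading term 3·x^4: subtract (3)·f(x) = 3·x^4 + x + 2, leaving 6·x^3 + 4·x^2 + 3·x + 1 (coefficients mod 7)
The degree is now < 4, so this is the remainder. Hence a · b ≡ 6·x^3 + 4·x^2 + 3·x + 1 in F_7[x]/(f).

Final answer: a · b ≡ 6·x^3 + 4·x^2 + 3·x + 1 (mod f(x))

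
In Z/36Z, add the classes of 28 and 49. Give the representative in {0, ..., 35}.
Reduce the summands first: 49 ≡ 13 (mod 36), so 28 + 49 ≡ 28 + 13 (mod 36). 28 + 13 = 41; 41 = 1·36 + 5, so (28 + 49) mod 36 = 5.

Final answer: 5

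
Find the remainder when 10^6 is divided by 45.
10

Use repeated squaring. Binary(6) = 110. Walk through the bits of the exponent 6 left-to-right: at each bit after the leading one, square the running value, then multiply by 10 if the bit is 1 (always reducing mod 45):
  bit 1 = 1 (leading): start with 10.
  bit 2 = 1: square 10^2 = 100 ≡ 10; bit is 1, so multiply 10·10 = 100 ≡ 10 (mod 45).
  bit 3 = 0: square 10^2 = 100 ≡ 10 (mod 45).
Final value: 10^6 ≡ 10 (mod 45).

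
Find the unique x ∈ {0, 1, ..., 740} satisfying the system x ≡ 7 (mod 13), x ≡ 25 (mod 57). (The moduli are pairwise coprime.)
x ≡ 709 (mod 741); the representative in [0, 741) is 709

The moduli 13, 57 are pairwise coprime, so by the CRT there is a unique solution mod 13·57 = 741.
Solve by successive substitution. Start with x ≡ 7 (mod 13).
  Combine with x ≡ 25 (mod 57): write x = 7 + 13·t and require 7 + 13·t ≡ 25 (mod 57), i.e. 13·t ≡ 25 − 7 ≡ 18 (mod 57). Since 13^(−1) ≡ 22 (mod 57), t ≡ 22·18 ≡ 54 (mod 57). So x ≡ 7 + 13·54 = 709 (mod 741).
Unique solution in [0, 741): x = 709.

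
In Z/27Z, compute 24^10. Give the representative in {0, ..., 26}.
0

Use repeated squaring. Binary(10) = 1010. Walk through the bits of the exponent 10 left-to-right: at each bit after the leading one, square the running value, then multiply by 24 if the bit is 1 (always reducing mod 27):
  bit 1 = 1 (leading): start with 24.
  bit 2 = 0: square 24^2 = 576 ≡ 9 (mod 27).
  bit 3 = 1: square 9^2 = 81 ≡ 0; bit is 1, so multiply 0·24 = 0 (mod 27).
  bit 4 = 0: square 0^2 = 0 (mod 27).
Final value: 24^10 ≡ 0 (mod 27).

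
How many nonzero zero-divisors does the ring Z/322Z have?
Z/322Z has 189 nonzero zero-divisors

In Z/322Z each nonzero element is either a unit (gcd with 322 is 1) or a zero-divisor (gcd > 1). The number of units is φ(322): factorise 322 = 2 · 7 · 23, so φ(322) = (2 − 1) · (7 − 1) · (23 − 1) = 1 · 6 · 22 = 132. The nonzero elements number 322 − 1 = 321. Hence the nonzero zero-divisors number 321 − 132 = 189.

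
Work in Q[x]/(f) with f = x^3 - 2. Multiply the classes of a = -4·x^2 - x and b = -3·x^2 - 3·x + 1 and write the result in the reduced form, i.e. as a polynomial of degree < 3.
First multiply in Q[x] without reducing: a · b = 12·x^4 + 15·x^3 - x^2 - x. Now divide by f(x) = x^3 - 2, eliminating the leading term at each step:
  leading term 12·x^4: subtract (12·x)·f(x) = 12·x^4 - 24·x, leaving 15·x^3 - x^2 + 23·x
  leading term 15·x^3: subtract (15)·f(x) = 15·x^3 - 30, leaving -x^2 + 23·x + 30
The degree is now < 3, so this is the remainder. Hence a · b ≡ -x^2 + 23·x + 30 in Q[x]/(f).

Final answer: a · b ≡ -x^2 + 23·x + 30 (mod f(x))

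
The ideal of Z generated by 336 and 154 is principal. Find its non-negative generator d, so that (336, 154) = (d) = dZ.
In the PID Z, (a, b) is generated by gcd(a, b). Compute gcd(336, 154) with the extended Euclidean algorithm, tracking rows (r, s, t) with s·336 + t·154 = r:
  row A: (336, 1, 0)   [1·336 + 0·154 = 336]
  row B: (154, 0, 1)   [0·336 + 1·154 = 154]
  336 = 2·154 + 28   → row C = row A − 2·row B = (28, 1, −2)   [check: 1·336 − 2·154 = 28]
  154 = 5·28 + 14   → row D = row B − 5·row C = (14, −5, 11)   [check: −5·336 + 11·154 = 14]
  28 = 2·14 + 0   → remainder 0, stop. gcd = 14 (last nonzero row D).
So gcd(336, 154) = 14, with Bézout identity −5·336 + 11·154 = 14. Containment (⊇): the Bézout identity exhibits 14 as an element of (336, 154), giving (14) ⊆ (336, 154). Containment (⊆): since 14 | 336 and 14 | 154 (336 = 14·24, 154 = 14·11), every Z-linear combination of 336 and 154 is divisible by 14, so (336, 154) ⊆ (14). Therefore (336, 154) = (14), d = 14.

Final answer: (336, 154) = (14); d = 14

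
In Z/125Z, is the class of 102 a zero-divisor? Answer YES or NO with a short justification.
NO

gcd(102, 125) = 1, so 102 is a unit in Z/125Z (it has a multiplicative inverse). A unit cannot be a zero-divisor: if 102·b ≡ 0 then multiplying both sides by 102^(−1) gives b ≡ 0. So 102 is not a zero-divisor.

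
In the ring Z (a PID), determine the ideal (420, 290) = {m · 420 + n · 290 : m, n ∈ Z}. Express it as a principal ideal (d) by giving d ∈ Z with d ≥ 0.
In the PID Z, (a, b) is generated by gcd(a, b). Compute gcd(420, 290) with the extended Euclidean algorithm, tracking rows (r, s, t) with s·420 + t·290 = r:
  row A: (420, 1, 0)   [1·420 + 0·290 = 420]
  row B: (290, 0, 1)   [0·420 + 1·290 = 290]
  420 = 1·290 + 130   → row C = row A − 1·row B = (130, 1, −1)   [check: 1·420 − 1·290 = 130]
  290 = 2·130 + 30   → row D = row B − 2·row C = (30, −2, 3)   [check: −2·420 + 3·290 = 30]
  130 = 4·30 + 10   → row E = row C − 4·row D = (10, 9, −13)   [check: 9·420 − 13·290 = 10]
  30 = 3·10 + 0   → remainder 0, stop. gcd = 10 (last nonzero row E).
So gcd(420, 290) = 10, with Bézout identity 9·420 − 13·290 = 10. Containment (⊇): the Bézout identity exhibits 10 as an element of (420, 290), giving (10) ⊆ (420, 290). Containment (⊆): since 10 | 420 and 10 | 290 (420 = 10·42, 290 = 10·29), every Z-linear combination of 420 and 290 is divisible by 10, so (420, 290) ⊆ (10). Therefore (420, 290) = (10), d = 10.

Final answer: (420, 290) = (10); d = 10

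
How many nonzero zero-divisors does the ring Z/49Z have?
Z/49Z has 6 nonzero zero-divisors

In Z/49Z each nonzero element is either a unit (gcd with 49 is 1) or a zero-divisor (gcd > 1). The number of units is φ(49): factorise 49 = 7^2, so φ(49) = (7^2 − 7^1) = 42 = 42. The nonzero elements number 49 − 1 = 48. Hence the nonzero zero-divisors number 48 − 42 = 6.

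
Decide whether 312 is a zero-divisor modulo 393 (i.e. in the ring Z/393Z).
gcd(312, 393) = 3 > 1, so 312 is not a unit in Z/393Z. In Z/nZ every nonzero non-unit is a zero-divisor: explicitly, take b = 393/gcd = 131 ≠ 0 (mod 393); then 312·131 = 40872 = 104·393, i.e. 312·131 ≡ 0 (mod 393). So 312 is a zero-divisor.

Final answer: YES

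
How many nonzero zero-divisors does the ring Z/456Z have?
Z/456Z has 311 nonzero zero-divisors

In Z/456Z each nonzero element is either a unit (gcd with 456 is 1) or a zero-divisor (gcd > 1). The number of units is φ(456): factorise 456 = 2^3 · 3 · 19, so φ(456) = (2^3 − 2^2) · (3 − 1) · (19 − 1) = 4 · 2 · 18 = 144. The nonzero elements number 456 − 1 = 455. Hence the nonzero zero-divisors number 455 − 144 = 311.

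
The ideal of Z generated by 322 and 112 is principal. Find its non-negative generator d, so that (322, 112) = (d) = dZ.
(322, 112) = (14); d = 14

In the PID Z, (a, b) is generated by gcd(a, b). Compute gcd(322, 112) with the extended Euclidean algorithm, tracking rows (r, s, t) with s·322 + t·112 = r:
  row A: (322, 1, 0)   [1·322 + 0·112 = 322]
  row B: (112, 0, 1)   [0·322 + 1·112 = 112]
  322 = 2·112 + 98   → row C = row A − 2·row B = (98, 1, −2)   [check: 1·322 − 2·112 = 98]
  112 = 1·98 + 14   → row D = row B − 1·row C = (14, −1, 3)   [check: −1·322 + 3·112 = 14]
  98 = 7·14 + 0   → remainder 0, stop. gcd = 14 (last nonzero row D).
So gcd(322, 112) = 14, with Bézout identity −1·322 + 3·112 = 14. Containment (⊇): the Bézout identity exhibits 14 as an element of (322, 112), giving (14) ⊆ (322, 112). Containment (⊆): since 14 | 322 and 14 | 112 (322 = 14·23, 112 = 14·8), every Z-linear combination of 322 and 112 is divisible by 14, so (322, 112) ⊆ (14). Therefore (322, 112) = (14), d = 14.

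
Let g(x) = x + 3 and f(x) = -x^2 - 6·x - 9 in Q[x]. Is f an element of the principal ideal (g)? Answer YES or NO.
YES

In Q[x] the ideal (g) consists of all multiples of g, so f ∈ (g) iff g | f, i.e. iff the remainder of f on division by g is 0. Divide f by g (g is monic, so eliminate the leading term of the running remainder at each step):
  leading term -x^2: subtract (-x)·g(x) = -x^2 - 3·x, leaving -3·x - 9
  leading term -3·x: subtract (-3)·g(x) = -3·x - 9, leaving 0
The remainder is 0, so f(x) = g(x) · h(x) with h(x) = -x - 3. Hence g | f, i.e. f ∈ (g).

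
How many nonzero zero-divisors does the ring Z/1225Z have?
Z/1225Z has 384 nonzero zero-divisors

In Z/1225Z each nonzero element is either a unit (gcd with 1225 is 1) or a zero-divisor (gcd > 1). The number of units is φ(1225): factorise 1225 = 5^2 · 7^2, so φ(1225) = (5^2 − 5^1) · (7^2 − 7^1) = 20 · 42 = 840. The nonzero elements number 1225 − 1 = 1224. Hence the nonzero zero-divisors number 1224 − 840 = 384.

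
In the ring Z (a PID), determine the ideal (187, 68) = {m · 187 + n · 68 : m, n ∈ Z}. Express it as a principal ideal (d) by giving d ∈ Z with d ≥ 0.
(187, 68) = (17); d = 17

In the PID Z, (a, b) is generated by gcd(a, b). Compute gcd(187, 68) with the extended Euclidean algorithm, tracking rows (r, s, t) with s·187 + t·68 = r:
  row A: (187, 1, 0)   [1·187 + 0·68 = 187]
  row B: (68, 0, 1)   [0·187 + 1·68 = 68]
  187 = 2·68 + 51   → row C = row A − 2·row B = (51, 1, −2)   [check: 1·187 − 2·68 = 51]
  68 = 1·51 + 17   → row D = row B − 1·row C = (17, −1, 3)   [check: −1·187 + 3·68 = 17]
  51 = 3·17 + 0   → remainder 0, stop. gcd = 17 (last nonzero row D).
So gcd(187, 68) = 17, with Bézout identity −1·187 + 3·68 = 17. Containment (⊇): the Bézout identity exhibits 17 as an element of (187, 68), giving (17) ⊆ (187, 68). Containment (⊆): since 17 | 187 and 17 | 68 (187 = 17·11, 68 = 17·4), every Z-linear combination of 187 and 68 is divisible by 17, so (187, 68) ⊆ (17). Therefore (187, 68) = (17), d = 17.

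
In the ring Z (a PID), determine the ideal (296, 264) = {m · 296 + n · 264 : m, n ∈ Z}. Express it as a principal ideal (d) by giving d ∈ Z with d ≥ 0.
(296, 264) = (8); d = 8

In the PID Z, (a, b) is generated by gcd(a, b). Compute gcd(296, 264) with the extended Euclidean algorithm, tracking rows (r, s, t) with s·296 + t·264 = r:
  row A: (296, 1, 0)   [1·296 + 0·264 = 296]
  row B: (264, 0, 1)   [0·296 + 1·264 = 264]
  296 = 1·264 + 32   → row C = row A − 1·row B = (32, 1, −1)   [check: 1·296 − 1·264 = 32]
  264 = 8·32 + 8   → row D = row B − 8·row C = (8, −8, 9)   [check: −8·296 + 9·264 = 8]
  32 = 4·8 + 0   → remainder 0, stop. gcd = 8 (last nonzero row D).
So gcd(296, 264) = 8, with Bézout identity −8·296 + 9·264 = 8. Containment (⊇): the Bézout identity exhibits 8 as an element of (296, 264), giving (8) ⊆ (296, 264). Containment (⊆): since 8 | 296 and 8 | 264 (296 = 8·37, 264 = 8·33), every Z-linear combination of 296 and 264 is divisible by 8, so (296, 264) ⊆ (8). Therefore (296, 264) = (8), d = 8.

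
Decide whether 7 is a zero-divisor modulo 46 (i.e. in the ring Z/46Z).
gcd(7, 46) = 1, so 7 is a unit in Z/46Z (it has a multiplicative inverse). A unit cannot be a zero-divisor: if 7·b ≡ 0 then multiplying both sides by 7^(−1) gives b ≡ 0. So 7 is not a zero-divisor.

Final answer: NO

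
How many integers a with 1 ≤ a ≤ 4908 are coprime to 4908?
The number of a ∈ {1, ..., 4908} with gcd(a, 4908) = 1 is by definition Euler's totient φ(4908). φ is multiplicative, with φ(p^e) = p^e − p^(e−1). Factorise 4908 = 2^2 · 3 · 409. Then
  φ(4908) = (2^2 − 2^1) · (3 − 1) · (409 − 1) = 2 · 2 · 408 = 1632.
So there are 1632 such integers.

Final answer: 1632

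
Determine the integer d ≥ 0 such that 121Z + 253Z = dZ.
In the PID Z, (a, b) is generated by gcd(a, b). Compute gcd(253, 121) with the extended Euclidean algorithm, tracking rows (r, s, t) with s·253 + t·121 = r:
  row A: (253, 1, 0)   [1·253 + 0·121 = 253]
  row B: (121, 0, 1)   [0·253 + 1·121 = 121]
  253 = 2·121 + 11   → row C = row A − 2·row B = (11, 1, −2)   [check: 1·253 − 2·121 = 11]
  121 = 11·11 + 0   → remainder 0, stop. gcd = 11 (last nonzero row C).
So gcd(121, 253) = 11, with Bézout identity 1·253 − 2·121 = 11. Containment (⊇): the Bézout identity exhibits 11 as an element of (121, 253), giving (11) ⊆ (121, 253). Containment (⊆): since 11 | 121 and 11 | 253 (121 = 11·11, 253 = 11·23), every Z-linear combination of 121 and 253 is divisible by 11, so (121, 253) ⊆ (11). Therefore (121, 253) = (11), d = 11.

Final answer: (121, 253) = (11); d = 11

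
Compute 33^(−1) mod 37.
33^(−1) ≡ 9 (mod 37)

Apply the extended Euclidean algorithm to (37, 33), tracking rows (r, s, t) with s·37 + t·33 = r. Each division r_prev = q·r_cur + r_new produces the new row as (previous row) − q·(current row):
  row A: (37, 1, 0)   [1·37 + 0·33 = 37]
  row B: (33, 0, 1)   [0·37 + 1·33 = 33]
  37 = 1·33 + 4   → row C = row A − 1·row B = (4, 1, −1)   [check: 1·37 − 1·33 = 4]
  33 = 8·4 + 1   → row D = row B − 8·row C = (1, −8, 9)   [check: −8·37 + 9·33 = 1]
  4 = 4·1 + 0   → remainder 0, stop. gcd = 1 (last nonzero row D).
The gcd is 1, so 33 is invertible mod 37. The last nonzero row gives −8·37 + 9·33 = 1, so t = 9. So 33^(−1) ≡ 9 (mod 37). Verify: 33 · 9 = 297 ≡ 1 (mod 37). ✓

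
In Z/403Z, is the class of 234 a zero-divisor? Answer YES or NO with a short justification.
gcd(234, 403) = 13 > 1, so 234 is not a unit in Z/403Z. In Z/nZ every nonzero non-unit is a zero-divisor: explicitly, take b = 403/gcd = 31 ≠ 0 (mod 403); then 234·31 = 7254 = 18·403, i.e. 234·31 ≡ 0 (mod 403). So 234 is a zero-divisor.

Final answer: YES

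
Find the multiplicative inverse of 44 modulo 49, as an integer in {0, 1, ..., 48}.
Apply the extended Euclidean algorithm to (49, 44), tracking rows (r, s, t) with s·49 + t·44 = r. Each division r_prev = q·r_cur + r_new produces the new row as (previous row) − q·(current row):
  row A: (49, 1, 0)   [1·49 + 0·44 = 49]
  row B: (44, 0, 1)   [0·49 + 1·44 = 44]
  49 = 1·44 + 5   → row C = row A − 1·row B = (5, 1, −1)   [check: 1·49 − 1·44 = 5]
  44 = 8·5 + 4   → row D = row B − 8·row C = (4, −8, 9)   [check: −8·49 + 9·44 = 4]
  5 = 1·4 + 1   → row E = row C − 1·row D = (1, 9, −10)   [check: 9·49 − 10·44 = 1]
  4 = 4·1 + 0   → remainder 0, stop. gcd = 1 (last nonzero row E).
The gcd is 1, so 44 is invertible mod 49. The last nonzero row gives 9·49 − 10·44 = 1, so t = −10. So 44^(−1) ≡ −10 ≡ 39 (mod 49). Verify: 44 · 39 = 1716 ≡ 1 (mod 49). ✓

Final answer: 44^(−1) ≡ 39 (mod 49)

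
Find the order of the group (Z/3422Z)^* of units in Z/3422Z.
|(Z/3422Z)^*| = 1624

(Z/3422Z)^* consists of the classes a with gcd(a, 3422) = 1, so its order is φ(3422). φ is multiplicative, with φ(p^e) = p^e − p^(e−1). Factorise 3422 = 2 · 29 · 59. Then
  φ(3422) = (2 − 1) · (29 − 1) · (59 − 1) = 1 · 28 · 58 = 1624.
Thus |(Z/3422Z)^*| = 1624.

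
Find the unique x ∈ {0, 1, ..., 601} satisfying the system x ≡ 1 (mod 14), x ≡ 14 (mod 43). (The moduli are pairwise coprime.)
The moduli 14, 43 are pairwise coprime, so by the CRT there is a unique solution mod 14·43 = 602.
Solve by successive substitution. Start with x ≡ 1 (mod 14).
  Combine with x ≡ 14 (mod 43): write x = 1 + 14·t and require 1 + 14·t ≡ 14 (mod 43), i.e. 14·t ≡ 14 − 1 ≡ 13 (mod 43). Since 14^(−1) ≡ 40 (mod 43), t ≡ 40·13 ≡ 4 (mod 43). So x ≡ 1 + 14·4 = 57 (mod 602).
Unique solution in [0, 602): x = 57.

Final answer: x ≡ 57 (mod 602); the representative in [0, 602) is 57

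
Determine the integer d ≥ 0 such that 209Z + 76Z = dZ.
(209, 76) = (19); d = 19

In the PID Z, (a, b) is generated by gcd(a, b). Compute gcd(209, 76) with the extended Euclidean algorithm, tracking rows (r, s, t) with s·209 + t·76 = r:
  row A: (209, 1, 0)   [1·209 + 0·76 = 209]
  row B: (76, 0, 1)   [0·209 + 1·76 = 76]
  209 = 2·76 + 57   → row C = row A − 2·row B = (57, 1, −2)   [check: 1·209 − 2·76 = 57]
  76 = 1·57 + 19   → row D = row B − 1·row C = (19, −1, 3)   [check: −1·209 + 3·76 = 19]
  57 = 3·19 + 0   → remainder 0, stop. gcd = 19 (last nonzero row D).
So gcd(209, 76) = 19, with Bézout identity −1·209 + 3·76 = 19. Containment (⊇): the Bézout identity exhibits 19 as an element of (209, 76), giving (19) ⊆ (209, 76). Containment (⊆): since 19 | 209 and 19 | 76 (209 = 19·11, 76 = 19·4), every Z-linear combination of 209 and 76 is divisible by 19, so (209, 76) ⊆ (19). Therefore (209, 76) = (19), d = 19.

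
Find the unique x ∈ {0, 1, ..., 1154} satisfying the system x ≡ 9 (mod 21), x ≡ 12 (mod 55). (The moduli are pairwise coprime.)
The moduli 21, 55 are pairwise coprime, so by the CRT there is a unique solution mod 21·55 = 1155.
Solve by successive substitution. Start with x ≡ 9 (mod 21).
  Combine with x ≡ 12 (mod 55): write x = 9 + 21·t and require 9 + 21·t ≡ 12 (mod 55), i.e. 21·t ≡ 12 − 9 ≡ 3 (mod 55). Since 21^(−1) ≡ 21 (mod 55), t ≡ 21·3 ≡ 8 (mod 55). So x ≡ 9 + 21·8 = 177 (mod 1155).
Unique solution in [0, 1155): x = 177.

Final answer: x ≡ 177 (mod 1155); the representative in [0, 1155) is 177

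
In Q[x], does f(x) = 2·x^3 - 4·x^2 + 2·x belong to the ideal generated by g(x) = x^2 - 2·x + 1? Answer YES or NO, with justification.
YES

In Q[x] the ideal (g) consists of all multiples of g, so f ∈ (g) iff g | f, i.e. iff the remainder of f on division by g is 0. Divide f by g (g is monic, so eliminate the leading term of the running remainder at each step):
  leading term 2·x^3: subtract (2·x)·g(x) = 2·x^3 - 4·x^2 + 2·x, leaving 0
The remainder is 0, so f(x) = g(x) · h(x) with h(x) = 2·x. Hence g | f, i.e. f ∈ (g).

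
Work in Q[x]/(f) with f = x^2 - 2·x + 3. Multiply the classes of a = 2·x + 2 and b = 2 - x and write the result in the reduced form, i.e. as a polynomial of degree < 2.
First multiply in Q[x] without reducing: a · b = -2·x^2 + 2·x + 4. Now divide by f(x) = x^2 - 2·x + 3, eliminating the leading term at each step:
  leading term -2·x^2: subtract (-2)·f(x) = -2·x^2 + 4·x - 6, leaving 10 - 2·x
The degree is now < 2, so this is the remainder. Hence a · b ≡ 10 - 2·x in Q[x]/(f).

Final answer: a · b ≡ 10 - 2·x (mod f(x))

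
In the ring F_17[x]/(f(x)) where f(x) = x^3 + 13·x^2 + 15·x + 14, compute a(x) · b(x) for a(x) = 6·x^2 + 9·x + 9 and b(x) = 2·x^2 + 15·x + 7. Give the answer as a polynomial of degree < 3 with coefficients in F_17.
Multiply as integer polynomials: a · b = 12·x^4 + 108·x^3 + 195·x^2 + 198·x + 63. Reducing coefficients mod 17: a · b ≡ 12·x^4 + 6·x^3 + 8·x^2 + 11·x + 12. Now divide by f(x) = x^3 + 13·x^2 + 15·x + 14 in F_17[x], eliminating the leading term at each step:
  leading term 12·x^4: subtract (12·x)·f(x) = 12·x^4 + 3·x^3 + 10·x^2 + 15·x, leaving 3·x^3 + 15·x^2 + 13·x + 12 (coefficients mod 17)
  leading term 3·x^3: subtract (3)·f(x) = 3·x^3 + 5·x^2 + 11·x + 8, leaving 10·x^2 + 2·x + 4 (coefficients mod 17)
The degree is now < 3, so this is the remainder. Hence a · b ≡ 10·x^2 + 2·x + 4 in F_17[x]/(f).

Final answer: a · b ≡ 10·x^2 + 2·x + 4 (mod f(x))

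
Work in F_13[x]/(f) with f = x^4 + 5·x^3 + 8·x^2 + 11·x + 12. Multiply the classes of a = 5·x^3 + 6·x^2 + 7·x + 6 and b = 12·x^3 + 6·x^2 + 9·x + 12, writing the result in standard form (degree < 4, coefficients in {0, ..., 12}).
Multiply as integer polynomials: a · b = 60·x^6 + 102·x^5 + 165·x^4 + 228·x^3 + 171·x^2 + 138·x + 72. Reducing coefficients mod 13: a · b ≡ 8·x^6 + 11·x^5 + 9·x^4 + 7·x^3 + 2·x^2 + 8·x + 7. Now divide by f(x) = x^4 + 5·x^3 + 8·x^2 + 11·x + 12 in F_13[x], eliminating the leading term at each step:
  leading term 8·x^6: subtract (8·x^2)·f(x) = 8·x^6 + x^5 + 12·x^4 + 10·x^3 + 5·x^2, leaving 10·x^5 + 10·x^4 + 10·x^3 + 10·x^2 + 8·x + 7 (coefficients mod 13)
  leading term 10·x^5: subtract (10·x)·f(x) = 10·x^5 + 11·x^4 + 2·x^3 + 6·x^2 + 3·x, leaving 12·x^4 + 8·x^3 + 4·x^2 + 5·x + 7 (coefficients mod 13)
  leading term 12·x^4: subtract (12)·f(x) = 12·x^4 + 8·x^3 + 5·x^2 + 2·x + 1, leaving 12·x^2 + 3·x + 6 (coefficients mod 13)
The degree is now < 4, so this is the remainder. Hence a · b ≡ 12·x^2 + 3·x + 6 in F_13[x]/(f).

Final answer: a · b ≡ 12·x^2 + 3·x + 6 (mod f(x))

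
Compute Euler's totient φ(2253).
φ(2253) = 1500

φ is multiplicative, with φ(p^e) = p^e − p^(e−1). Factorise 2253 = 3 · 751. Then
  φ(2253) = (3 − 1) · (751 − 1) = 2 · 750 = 1500.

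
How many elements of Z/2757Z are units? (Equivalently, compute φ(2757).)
Z/2757Z has φ(2757) = 1836 units

An element a ∈ Z/2757Z is a unit iff gcd(a, 2757) = 1, so the number of units is φ(2757). φ is multiplicative, with φ(p^e) = p^e − p^(e−1). Factorise 2757 = 3 · 919. Then
  φ(2757) = (3 − 1) · (919 − 1) = 2 · 918 = 1836.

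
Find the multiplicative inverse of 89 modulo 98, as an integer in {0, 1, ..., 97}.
Apply the extended Euclidean algorithm to (98, 89), tracking rows (r, s, t) with s·98 + t·89 = r. Each division r_prev = q·r_cur + r_new produces the new row as (previous row) − q·(current row):
  row A: (98, 1, 0)   [1·98 + 0·89 = 98]
  row B: (89, 0, 1)   [0·98 + 1·89 = 89]
  98 = 1·89 + 9   → row C = row A − 1·row B = (9, 1, −1)   [check: 1·98 − 1·89 = 9]
  89 = 9·9 + 8   → row D = row B − 9·row C = (8, −9, 10)   [check: −9·98 + 10·89 = 8]
  9 = 1·8 + 1   → row E = row C − 1·row D = (1, 10, −11)   [check: 10·98 − 11·89 = 1]
  8 = 8·1 + 0   → remainder 0, stop. gcd = 1 (last nonzero row E).
The gcd is 1, so 89 is invertible mod 98. The last nonzero row gives 10·98 − 11·89 = 1, so t = −11. So 89^(−1) ≡ −11 ≡ 87 (mod 98). Verify: 89 · 87 = 7743 ≡ 1 (mod 98). ✓

Final answer: 89^(−1) ≡ 87 (mod 98)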